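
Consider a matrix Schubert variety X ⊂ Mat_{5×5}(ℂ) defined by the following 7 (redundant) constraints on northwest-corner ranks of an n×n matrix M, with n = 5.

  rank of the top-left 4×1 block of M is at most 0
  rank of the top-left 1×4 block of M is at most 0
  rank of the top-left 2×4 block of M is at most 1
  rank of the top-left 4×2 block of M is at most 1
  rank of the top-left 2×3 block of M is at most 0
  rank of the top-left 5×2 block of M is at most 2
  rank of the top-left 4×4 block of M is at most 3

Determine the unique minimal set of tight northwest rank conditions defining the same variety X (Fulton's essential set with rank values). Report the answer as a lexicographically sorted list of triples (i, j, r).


Computing R[i][j] = min implied NW-rank bound (n=5, 7 conditions):

  i=1: 0 | 0 | 0 | 0 | 1
  i=2: 0 | 0 | 0 | 1 | 2
  i=3: 0 | 1 | 1 | 2 | 3
  i=4: 0 | 1 | 2 | 3 | 4
  i=5: 1 | 2 | 3 | 4 | 5

so w = (5, 4, 2, 3, 1).

ℓ(w)=9; the 3 essential cells (i,j,r):

[(1, 4, 0), (2, 3, 0), (4, 1, 0)]


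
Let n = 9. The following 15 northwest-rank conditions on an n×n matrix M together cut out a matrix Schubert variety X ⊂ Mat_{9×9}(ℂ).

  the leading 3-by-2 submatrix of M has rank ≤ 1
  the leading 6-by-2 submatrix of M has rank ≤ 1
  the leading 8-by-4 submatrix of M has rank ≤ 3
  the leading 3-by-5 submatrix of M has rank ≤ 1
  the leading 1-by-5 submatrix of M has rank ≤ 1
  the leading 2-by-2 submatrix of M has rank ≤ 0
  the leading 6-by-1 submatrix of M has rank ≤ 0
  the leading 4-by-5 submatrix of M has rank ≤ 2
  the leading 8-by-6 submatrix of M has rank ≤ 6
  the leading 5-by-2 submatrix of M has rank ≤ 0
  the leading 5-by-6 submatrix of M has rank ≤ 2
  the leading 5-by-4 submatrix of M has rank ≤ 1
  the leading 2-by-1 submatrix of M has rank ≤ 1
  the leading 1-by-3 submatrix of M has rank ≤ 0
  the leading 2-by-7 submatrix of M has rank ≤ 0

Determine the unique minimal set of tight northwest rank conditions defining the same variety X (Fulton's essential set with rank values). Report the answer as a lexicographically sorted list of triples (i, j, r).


Reconstructing r_w from the 15 given conditions:

  R[1]: 0 0 0 0 0 0 0 1 1
  R[2]: 0 0 0 0 0 0 0 1 2
  R[3]: 0 0 1 1 1 1 1 2 3
  R[4]: 0 0 1 1 2 2 2 3 4
  R[5]: 0 0 1 1 2 2 3 4 5
  R[6]: 0 1 2 2 3 3 4 5 6
  R[7]: 1 2 3 3 4 4 5 6 7
  R[8]: 1 2 3 3 4 5 6 7 8
  R[9]: 1 2 3 4 5 6 7 8 9

second differences of R give the permutation w = (8, 9, 3, 5, 7, 2, 1, 6, 4).

ℓ(w)=25; the 6 essential cells (i,j,r):

[(2, 7, 0), (5, 2, 0), (5, 4, 1), (5, 6, 2), (6, 1, 0), (8, 4, 3)]


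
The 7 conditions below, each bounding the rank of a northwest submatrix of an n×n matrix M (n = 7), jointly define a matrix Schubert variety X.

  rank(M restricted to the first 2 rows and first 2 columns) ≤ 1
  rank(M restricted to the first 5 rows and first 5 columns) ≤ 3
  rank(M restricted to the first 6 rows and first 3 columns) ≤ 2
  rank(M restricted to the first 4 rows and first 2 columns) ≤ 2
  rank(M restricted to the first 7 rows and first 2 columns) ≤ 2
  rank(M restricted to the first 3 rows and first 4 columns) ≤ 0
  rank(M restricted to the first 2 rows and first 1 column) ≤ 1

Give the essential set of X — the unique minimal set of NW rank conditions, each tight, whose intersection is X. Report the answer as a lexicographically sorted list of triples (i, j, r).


The tightest implied rank at each (i,j), from the 7 conditions:

  R[1]: 0 0 0 0 1 1 1
  R[2]: 0 0 0 0 1 2 2
  R[3]: 0 0 0 0 1 2 3
  R[4]: 1 1 1 1 2 3 4
  R[5]: 1 2 2 2 3 4 5
  R[6]: 1 2 2 3 4 5 6
  R[7]: 1 2 3 4 5 6 7

reading off 1-entries of Δ²R: w = (5, 6, 7, 1, 2, 4, 3).

D(w) has 13 cells with 2 SE-corners; essential set:

[(3, 4, 0), (6, 3, 2)]


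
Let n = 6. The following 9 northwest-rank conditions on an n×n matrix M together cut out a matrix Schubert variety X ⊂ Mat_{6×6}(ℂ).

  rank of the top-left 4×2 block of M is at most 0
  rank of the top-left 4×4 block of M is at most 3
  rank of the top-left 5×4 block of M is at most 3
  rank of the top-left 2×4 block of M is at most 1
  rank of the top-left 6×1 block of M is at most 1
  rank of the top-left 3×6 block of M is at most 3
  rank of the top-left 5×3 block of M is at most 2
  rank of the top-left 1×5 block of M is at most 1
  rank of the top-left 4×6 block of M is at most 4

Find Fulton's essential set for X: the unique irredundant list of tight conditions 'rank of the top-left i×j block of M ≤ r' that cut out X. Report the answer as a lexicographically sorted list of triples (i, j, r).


The tightest implied rank at each (i,j), from the 9 conditions:

  R[1]: 0 0 1 1 1 1
  R[2]: 0 0 1 1 2 2
  R[3]: 0 0 1 2 3 3
  R[4]: 0 0 1 2 3 4
  R[5]: 1 1 2 3 4 5
  R[6]: 1 2 3 4 5 6

hence w(1..6) = (3, 5, 4, 6, 1, 2).

|D(w)|=9, |Ess(w)|=2:

[(2, 4, 1), (4, 2, 0)]


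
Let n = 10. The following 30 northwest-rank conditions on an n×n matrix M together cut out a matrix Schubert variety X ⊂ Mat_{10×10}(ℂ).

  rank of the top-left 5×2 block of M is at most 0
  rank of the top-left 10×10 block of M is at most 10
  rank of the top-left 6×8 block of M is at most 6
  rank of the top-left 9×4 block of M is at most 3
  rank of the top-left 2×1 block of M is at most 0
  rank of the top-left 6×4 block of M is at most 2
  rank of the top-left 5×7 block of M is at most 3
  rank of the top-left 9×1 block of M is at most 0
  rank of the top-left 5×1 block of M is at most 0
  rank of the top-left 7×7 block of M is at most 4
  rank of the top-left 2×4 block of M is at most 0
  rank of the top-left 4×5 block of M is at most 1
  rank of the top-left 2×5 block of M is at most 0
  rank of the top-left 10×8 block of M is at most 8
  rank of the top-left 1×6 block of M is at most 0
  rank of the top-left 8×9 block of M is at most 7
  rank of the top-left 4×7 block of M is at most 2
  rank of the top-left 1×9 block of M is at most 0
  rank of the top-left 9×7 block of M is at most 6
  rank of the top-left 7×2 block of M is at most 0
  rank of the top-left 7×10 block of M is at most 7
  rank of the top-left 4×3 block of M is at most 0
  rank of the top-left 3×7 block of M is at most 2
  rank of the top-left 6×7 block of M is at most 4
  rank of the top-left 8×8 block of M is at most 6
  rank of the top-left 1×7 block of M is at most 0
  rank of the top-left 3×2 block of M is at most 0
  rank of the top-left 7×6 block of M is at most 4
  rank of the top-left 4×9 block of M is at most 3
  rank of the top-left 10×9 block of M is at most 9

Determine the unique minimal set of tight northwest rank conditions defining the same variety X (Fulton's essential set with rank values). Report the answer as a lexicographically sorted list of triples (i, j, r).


Propagating the 30 rank bounds to every northwest block:

  R[1]: 0, 0, 0, 0, 0, 0, 0, 0, 0, 1
  R[2]: 0, 0, 0, 0, 0, 1, 1, 1, 1, 2
  R[3]: 0, 0, 0, 1, 1, 2, 2, 2, 2, 3
  R[4]: 0, 0, 0, 1, 1, 2, 2, 3, 3, 4
  R[5]: 0, 0, 1, 2, 2, 3, 3, 4, 4, 5
  R[6]: 0, 0, 1, 2, 3, 4, 4, 5, 5, 6
  R[7]: 0, 0, 1, 2, 3, 4, 4, 5, 6, 7
  R[8]: 0, 1, 2, 3, 4, 5, 5, 6, 7, 8
  R[9]: 0, 1, 2, 3, 4, 5, 6, 7, 8, 9
  R[10]: 1, 2, 3, 4, 5, 6, 7, 8, 9, 10

the unique w with this rank table is (10, 6, 4, 8, 3, 5, 9, 2, 7, 1).

|D(w)|=31, |Ess(w)|=8:

[(1, 9, 0), (2, 5, 0), (4, 3, 0), (4, 5, 1), (4, 7, 2), (7, 2, 0), (7, 7, 4), (9, 1, 0)]


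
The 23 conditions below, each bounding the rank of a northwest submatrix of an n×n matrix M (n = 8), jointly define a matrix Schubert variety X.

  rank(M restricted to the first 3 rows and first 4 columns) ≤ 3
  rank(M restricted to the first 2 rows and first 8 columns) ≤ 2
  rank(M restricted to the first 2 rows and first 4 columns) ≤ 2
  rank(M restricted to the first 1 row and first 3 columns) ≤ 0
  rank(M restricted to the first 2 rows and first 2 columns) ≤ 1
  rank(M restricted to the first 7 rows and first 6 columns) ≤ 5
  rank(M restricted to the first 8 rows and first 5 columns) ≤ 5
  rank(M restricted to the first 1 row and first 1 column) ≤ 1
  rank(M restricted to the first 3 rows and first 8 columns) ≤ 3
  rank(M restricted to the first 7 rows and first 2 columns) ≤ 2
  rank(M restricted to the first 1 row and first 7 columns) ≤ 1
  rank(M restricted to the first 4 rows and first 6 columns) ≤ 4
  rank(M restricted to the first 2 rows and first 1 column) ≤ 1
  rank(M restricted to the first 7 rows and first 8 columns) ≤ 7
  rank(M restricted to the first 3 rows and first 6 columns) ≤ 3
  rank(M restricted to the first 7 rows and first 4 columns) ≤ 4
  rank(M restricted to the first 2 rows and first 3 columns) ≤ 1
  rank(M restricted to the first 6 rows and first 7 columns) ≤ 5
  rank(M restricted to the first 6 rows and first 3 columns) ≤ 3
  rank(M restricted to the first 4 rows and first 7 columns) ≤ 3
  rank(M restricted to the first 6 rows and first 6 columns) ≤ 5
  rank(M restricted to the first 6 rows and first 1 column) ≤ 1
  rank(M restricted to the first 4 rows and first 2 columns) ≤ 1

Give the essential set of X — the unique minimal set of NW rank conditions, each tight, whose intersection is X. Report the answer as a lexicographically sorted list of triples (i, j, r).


The tightest implied rank at each (i,j), from the 23 conditions:

  R[1]: 0 0 0 1 1 1 1 1
  R[2]: 1 1 1 2 2 2 2 2
  R[3]: 1 1 2 3 3 3 3 3
  R[4]: 1 1 2 3 3 3 3 4
  R[5]: 1 2 3 4 4 4 4 5
  R[6]: 1 2 3 4 5 5 5 6
  R[7]: 1 2 3 4 5 5 6 7
  R[8]: 1 2 3 4 5 6 7 8

the unique w with this rank table is (4, 1, 3, 8, 2, 5, 7, 6).

ℓ(w)=9; the 4 essential cells (i,j,r):

[(1, 3, 0), (4, 2, 1), (4, 7, 3), (7, 6, 5)]


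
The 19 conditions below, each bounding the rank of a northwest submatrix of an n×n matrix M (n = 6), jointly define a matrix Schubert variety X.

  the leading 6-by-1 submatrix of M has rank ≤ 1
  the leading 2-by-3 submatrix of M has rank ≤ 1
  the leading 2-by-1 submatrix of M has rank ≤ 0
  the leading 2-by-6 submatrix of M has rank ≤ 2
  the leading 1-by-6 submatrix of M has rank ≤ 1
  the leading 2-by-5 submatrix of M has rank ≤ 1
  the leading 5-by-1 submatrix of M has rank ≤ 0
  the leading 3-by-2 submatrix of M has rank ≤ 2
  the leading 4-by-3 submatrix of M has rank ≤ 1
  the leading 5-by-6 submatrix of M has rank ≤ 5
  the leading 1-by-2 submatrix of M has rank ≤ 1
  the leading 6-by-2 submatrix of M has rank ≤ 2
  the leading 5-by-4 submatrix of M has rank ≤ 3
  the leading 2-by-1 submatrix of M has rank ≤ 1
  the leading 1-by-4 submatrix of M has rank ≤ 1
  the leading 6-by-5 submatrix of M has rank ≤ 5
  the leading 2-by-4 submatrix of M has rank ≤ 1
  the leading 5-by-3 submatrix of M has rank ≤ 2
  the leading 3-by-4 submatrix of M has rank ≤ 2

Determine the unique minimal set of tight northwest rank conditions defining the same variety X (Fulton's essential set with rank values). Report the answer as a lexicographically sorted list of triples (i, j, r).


Computing R[i][j] = min implied NW-rank bound (n=6, 19 conditions):

  row 1: 0 | 1 | 1 | 1 | 1 | 1
  row 2: 0 | 1 | 1 | 1 | 1 | 2
  row 3: 0 | 1 | 1 | 2 | 2 | 3
  row 4: 0 | 1 | 1 | 2 | 3 | 4
  row 5: 0 | 1 | 2 | 3 | 4 | 5
  row 6: 1 | 2 | 3 | 4 | 5 | 6

second differences of R give the permutation w = (2, 6, 4, 5, 3, 1).

|D(w)|=10, |Ess(w)|=3:

[(2, 5, 1), (4, 3, 1), (5, 1, 0)]


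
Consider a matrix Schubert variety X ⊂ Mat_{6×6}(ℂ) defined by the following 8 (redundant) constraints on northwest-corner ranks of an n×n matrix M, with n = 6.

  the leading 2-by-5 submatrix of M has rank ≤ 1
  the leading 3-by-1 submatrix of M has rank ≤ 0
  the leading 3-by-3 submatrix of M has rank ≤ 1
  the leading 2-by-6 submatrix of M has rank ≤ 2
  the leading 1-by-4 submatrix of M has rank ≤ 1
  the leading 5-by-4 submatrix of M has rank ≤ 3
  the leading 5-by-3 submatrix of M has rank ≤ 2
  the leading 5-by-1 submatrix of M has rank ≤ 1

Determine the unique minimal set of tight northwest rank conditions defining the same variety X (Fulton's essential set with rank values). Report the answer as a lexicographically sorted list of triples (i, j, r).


Rank table r_w(6×6) implied by the 8 constraints:

  0, 1, 1, 1, 1, 1
  0, 1, 1, 1, 1, 2
  0, 1, 1, 2, 2, 3
  1, 2, 2, 3, 3, 4
  1, 2, 2, 3, 4, 5
  1, 2, 3, 4, 5, 6

so w = (2, 6, 4, 1, 5, 3).

D(w) has 8 cells with 4 SE-corners; essential set:

[(2, 5, 1), (3, 1, 0), (3, 3, 1), (5, 3, 2)]


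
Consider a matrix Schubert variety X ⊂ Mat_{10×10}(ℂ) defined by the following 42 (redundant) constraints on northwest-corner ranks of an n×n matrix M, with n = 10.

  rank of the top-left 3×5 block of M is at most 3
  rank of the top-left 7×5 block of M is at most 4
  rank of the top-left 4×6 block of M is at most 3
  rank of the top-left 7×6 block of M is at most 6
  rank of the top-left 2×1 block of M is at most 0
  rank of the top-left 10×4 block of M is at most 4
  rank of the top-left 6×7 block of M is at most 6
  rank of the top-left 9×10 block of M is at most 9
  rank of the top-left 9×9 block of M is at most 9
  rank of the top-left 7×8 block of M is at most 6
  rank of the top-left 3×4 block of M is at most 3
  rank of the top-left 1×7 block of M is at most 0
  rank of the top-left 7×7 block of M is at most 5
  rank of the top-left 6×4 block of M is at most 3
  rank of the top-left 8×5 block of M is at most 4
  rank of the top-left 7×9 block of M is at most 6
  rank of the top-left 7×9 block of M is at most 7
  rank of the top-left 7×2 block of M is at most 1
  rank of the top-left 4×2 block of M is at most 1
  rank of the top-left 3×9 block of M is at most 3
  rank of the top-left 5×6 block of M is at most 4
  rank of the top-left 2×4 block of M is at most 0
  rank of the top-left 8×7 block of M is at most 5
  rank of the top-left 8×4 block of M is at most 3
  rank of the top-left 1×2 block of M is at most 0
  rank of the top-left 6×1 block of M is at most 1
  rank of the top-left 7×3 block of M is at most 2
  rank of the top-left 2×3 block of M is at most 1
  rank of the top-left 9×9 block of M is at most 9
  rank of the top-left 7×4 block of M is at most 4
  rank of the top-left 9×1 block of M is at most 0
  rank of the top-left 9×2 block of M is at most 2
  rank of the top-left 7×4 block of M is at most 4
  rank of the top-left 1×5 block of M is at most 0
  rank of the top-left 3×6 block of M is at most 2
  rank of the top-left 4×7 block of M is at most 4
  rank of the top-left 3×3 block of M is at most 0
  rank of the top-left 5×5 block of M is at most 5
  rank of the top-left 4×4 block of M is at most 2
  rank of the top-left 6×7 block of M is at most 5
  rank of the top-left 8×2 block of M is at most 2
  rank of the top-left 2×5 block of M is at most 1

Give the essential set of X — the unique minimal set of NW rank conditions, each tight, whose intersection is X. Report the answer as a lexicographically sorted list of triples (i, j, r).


Rank table r_w(10×10) implied by the 42 constraints:

  row 1: 0  0  0  0  0  0  0  1  1  1
  row 2: 0  0  0  0  1  1  1  2  2  2
  row 3: 0  0  0  1  2  2  2  3  3  3
  row 4: 0  1  1  2  3  3  3  4  4  4
  row 5: 0  1  2  3  4  4  4  5  5  5
  row 6: 0  1  2  3  4  5  5  6  6  6
  row 7: 0  1  2  3  4  5  5  6  6  7
  row 8: 0  1  2  3  4  5  5  6  7  8
  row 9: 0  1  2  3  4  5  6  7  8  9
  row 10: 1  2  3  4  5  6  7  8  9  10

so w = (8, 5, 4, 2, 3, 6, 10, 9, 7, 1).

D(w) has 23 cells with 6 SE-corners; essential set:

[(1, 7, 0), (2, 4, 0), (3, 3, 0), (7, 9, 6), (8, 7, 5), (9, 1, 0)]


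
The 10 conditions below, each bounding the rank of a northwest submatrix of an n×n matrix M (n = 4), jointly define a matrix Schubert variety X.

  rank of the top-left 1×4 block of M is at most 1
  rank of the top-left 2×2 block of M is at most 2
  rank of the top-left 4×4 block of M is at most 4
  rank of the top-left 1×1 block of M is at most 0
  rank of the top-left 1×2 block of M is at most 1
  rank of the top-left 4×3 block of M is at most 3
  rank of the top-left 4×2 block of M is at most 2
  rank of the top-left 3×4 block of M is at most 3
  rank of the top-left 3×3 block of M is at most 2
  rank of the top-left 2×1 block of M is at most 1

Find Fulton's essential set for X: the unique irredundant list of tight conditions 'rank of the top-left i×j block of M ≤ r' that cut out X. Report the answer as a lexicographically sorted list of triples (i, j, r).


The tightest implied rank at each (i,j), from the 10 conditions:

  0, 1, 1, 1
  1, 2, 2, 2
  1, 2, 2, 3
  1, 2, 3, 4

giving w = (2, 1, 4, 3) via Δ²R.

ℓ(w)=2; the 2 essential cells (i,j,r):

[(1, 1, 0), (3, 3, 2)]


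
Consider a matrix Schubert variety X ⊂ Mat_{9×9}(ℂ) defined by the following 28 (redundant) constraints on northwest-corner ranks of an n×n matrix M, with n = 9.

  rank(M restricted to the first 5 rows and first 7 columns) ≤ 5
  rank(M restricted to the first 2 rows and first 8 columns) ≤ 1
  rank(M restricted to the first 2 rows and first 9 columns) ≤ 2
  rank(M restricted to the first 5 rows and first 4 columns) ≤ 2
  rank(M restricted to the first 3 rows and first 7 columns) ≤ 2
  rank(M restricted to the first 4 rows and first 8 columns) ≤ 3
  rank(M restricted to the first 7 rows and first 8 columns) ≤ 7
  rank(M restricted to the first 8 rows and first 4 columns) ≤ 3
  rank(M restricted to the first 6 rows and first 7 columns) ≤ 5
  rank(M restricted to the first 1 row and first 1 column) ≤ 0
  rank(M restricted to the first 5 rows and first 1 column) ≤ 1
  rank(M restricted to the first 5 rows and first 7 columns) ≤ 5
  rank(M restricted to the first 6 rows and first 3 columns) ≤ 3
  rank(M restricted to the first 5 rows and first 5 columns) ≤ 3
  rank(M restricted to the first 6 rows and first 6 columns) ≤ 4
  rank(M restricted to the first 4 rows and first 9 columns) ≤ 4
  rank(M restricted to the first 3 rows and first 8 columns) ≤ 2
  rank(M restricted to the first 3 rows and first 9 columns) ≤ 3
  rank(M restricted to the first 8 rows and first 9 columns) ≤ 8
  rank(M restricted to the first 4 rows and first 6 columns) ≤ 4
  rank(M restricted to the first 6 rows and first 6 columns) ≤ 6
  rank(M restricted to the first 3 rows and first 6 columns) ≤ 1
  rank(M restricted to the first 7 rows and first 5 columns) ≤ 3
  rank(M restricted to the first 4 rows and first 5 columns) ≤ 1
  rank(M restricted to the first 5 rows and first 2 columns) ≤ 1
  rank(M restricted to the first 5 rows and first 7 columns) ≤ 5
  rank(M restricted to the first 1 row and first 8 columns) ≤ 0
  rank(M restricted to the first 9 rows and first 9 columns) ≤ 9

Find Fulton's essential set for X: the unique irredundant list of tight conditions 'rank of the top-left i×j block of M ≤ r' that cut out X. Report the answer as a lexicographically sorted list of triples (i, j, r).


The tightest implied rank at each (i,j), from the 28 conditions:

  row 1: 0  0  0  0  0  0  0  0  1
  row 2: 1  1  1  1  1  1  1  1  2
  row 3: 1  1  1  1  1  1  2  2  3
  row 4: 1  1  1  1  1  2  3  3  4
  row 5: 1  1  2  2  2  3  4  4  5
  row 6: 1  2  3  3  3  4  5  5  6
  row 7: 1  2  3  3  3  4  5  6  7
  row 8: 1  2  3  3  4  5  6  7  8
  row 9: 1  2  3  4  5  6  7  8  9

second differences of R give the permutation w = (9, 1, 7, 6, 3, 2, 8, 5, 4).

ℓ(w)=21; the 6 essential cells (i,j,r):

[(1, 8, 0), (3, 6, 1), (4, 5, 1), (5, 2, 1), (7, 5, 3), (8, 4, 3)]


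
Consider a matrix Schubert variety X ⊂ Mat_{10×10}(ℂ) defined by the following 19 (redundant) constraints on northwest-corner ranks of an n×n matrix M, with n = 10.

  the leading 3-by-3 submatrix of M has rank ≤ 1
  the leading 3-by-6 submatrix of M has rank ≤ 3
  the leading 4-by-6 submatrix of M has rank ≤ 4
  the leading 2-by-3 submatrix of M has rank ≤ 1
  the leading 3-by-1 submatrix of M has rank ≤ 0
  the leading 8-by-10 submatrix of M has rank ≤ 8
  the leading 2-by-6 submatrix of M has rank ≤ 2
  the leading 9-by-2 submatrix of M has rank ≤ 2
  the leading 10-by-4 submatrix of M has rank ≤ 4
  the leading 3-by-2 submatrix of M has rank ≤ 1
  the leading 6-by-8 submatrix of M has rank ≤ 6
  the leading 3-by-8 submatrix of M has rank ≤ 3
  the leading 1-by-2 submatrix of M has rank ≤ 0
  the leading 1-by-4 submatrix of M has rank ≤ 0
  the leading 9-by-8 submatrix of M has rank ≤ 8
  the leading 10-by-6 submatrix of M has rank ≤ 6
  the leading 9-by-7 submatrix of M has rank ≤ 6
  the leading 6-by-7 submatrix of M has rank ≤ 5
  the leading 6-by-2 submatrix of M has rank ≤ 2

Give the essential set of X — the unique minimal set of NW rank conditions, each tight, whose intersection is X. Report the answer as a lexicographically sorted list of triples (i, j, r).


Rank table r_w(10×10) implied by the 19 constraints:

  row 1: 0  0  0  0  1  1  1  1  1  1
  row 2: 0  1  1  1  2  2  2  2  2  2
  row 3: 0  1  1  2  3  3  3  3  3  3
  row 4: 1  2  2  3  4  4  4  4  4  4
  row 5: 1  2  3  4  5  5  5  5  5  5
  row 6: 1  2  3  4  5  5  5  6  6  6
  row 7: 1  2  3  4  5  6  6  7  7  7
  row 8: 1  2  3  4  5  6  6  7  8  8
  row 9: 1  2  3  4  5  6  6  7  8  9
  row 10: 1  2  3  4  5  6  7  8  9  10

second differences of R give the permutation w = (5, 2, 4, 1, 3, 8, 6, 9, 10, 7).

D(w) has 11 cells with 5 SE-corners; essential set:

[(1, 4, 0), (3, 1, 0), (3, 3, 1), (6, 7, 5), (9, 7, 6)]


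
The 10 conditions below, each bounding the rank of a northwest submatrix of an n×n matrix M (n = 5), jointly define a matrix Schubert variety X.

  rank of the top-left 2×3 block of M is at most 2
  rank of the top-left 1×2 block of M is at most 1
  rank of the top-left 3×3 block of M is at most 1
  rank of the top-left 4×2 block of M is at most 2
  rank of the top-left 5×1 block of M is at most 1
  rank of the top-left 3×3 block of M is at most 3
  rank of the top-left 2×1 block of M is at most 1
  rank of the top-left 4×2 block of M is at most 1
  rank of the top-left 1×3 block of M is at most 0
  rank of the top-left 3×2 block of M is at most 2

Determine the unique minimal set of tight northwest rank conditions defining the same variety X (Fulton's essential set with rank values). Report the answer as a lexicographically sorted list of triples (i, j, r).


The tightest implied rank at each (i,j), from the 10 conditions:

  R[1]: 0 | 0 | 0 | 1 | 1
  R[2]: 1 | 1 | 1 | 2 | 2
  R[3]: 1 | 1 | 1 | 2 | 3
  R[4]: 1 | 1 | 2 | 3 | 4
  R[5]: 1 | 2 | 3 | 4 | 5

so w = (4, 1, 5, 3, 2).

ℓ(w)=6; the 3 essential cells (i,j,r):

[(1, 3, 0), (3, 3, 1), (4, 2, 1)]


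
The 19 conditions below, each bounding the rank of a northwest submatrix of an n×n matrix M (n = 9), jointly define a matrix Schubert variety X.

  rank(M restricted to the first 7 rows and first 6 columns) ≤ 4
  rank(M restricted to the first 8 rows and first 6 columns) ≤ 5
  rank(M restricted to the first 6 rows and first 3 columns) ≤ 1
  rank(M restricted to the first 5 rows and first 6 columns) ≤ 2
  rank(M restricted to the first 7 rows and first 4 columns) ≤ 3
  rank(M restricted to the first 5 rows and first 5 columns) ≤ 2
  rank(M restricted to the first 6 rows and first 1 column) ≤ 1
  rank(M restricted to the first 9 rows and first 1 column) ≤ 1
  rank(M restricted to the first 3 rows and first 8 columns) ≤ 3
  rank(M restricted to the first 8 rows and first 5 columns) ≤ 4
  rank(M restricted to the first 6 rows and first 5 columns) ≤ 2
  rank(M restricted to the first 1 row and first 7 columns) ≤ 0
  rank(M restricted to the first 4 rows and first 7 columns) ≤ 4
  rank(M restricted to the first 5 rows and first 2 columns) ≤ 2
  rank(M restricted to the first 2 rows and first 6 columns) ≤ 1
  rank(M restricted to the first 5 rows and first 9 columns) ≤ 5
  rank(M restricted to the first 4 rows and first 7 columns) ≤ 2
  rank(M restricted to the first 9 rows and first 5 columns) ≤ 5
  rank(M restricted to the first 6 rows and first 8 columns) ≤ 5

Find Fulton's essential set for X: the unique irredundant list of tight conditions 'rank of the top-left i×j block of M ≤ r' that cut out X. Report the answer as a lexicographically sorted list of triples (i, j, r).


Computing R[i][j] = min implied NW-rank bound (n=9, 19 conditions):

  0  0  0  0  0  0  0  1  1
  1  1  1  1  1  1  1  2  2
  1  1  1  2  2  2  2  3  3
  1  1  1  2  2  2  2  3  4
  1  1  1  2  2  2  3  4  5
  1  1  1  2  2  3  4  5  6
  1  2  2  3  3  4  5  6  7
  1  2  3  4  4  5  6  7  8
  1  2  3  4  5  6  7  8  9

reading off 1-entries of Δ²R: w = (8, 1, 4, 9, 7, 6, 2, 3, 5).

5 SE-corners of the 21-cell Rothe diagram give Ess(w):

[(1, 7, 0), (4, 7, 2), (5, 6, 2), (6, 3, 1), (6, 5, 2)]


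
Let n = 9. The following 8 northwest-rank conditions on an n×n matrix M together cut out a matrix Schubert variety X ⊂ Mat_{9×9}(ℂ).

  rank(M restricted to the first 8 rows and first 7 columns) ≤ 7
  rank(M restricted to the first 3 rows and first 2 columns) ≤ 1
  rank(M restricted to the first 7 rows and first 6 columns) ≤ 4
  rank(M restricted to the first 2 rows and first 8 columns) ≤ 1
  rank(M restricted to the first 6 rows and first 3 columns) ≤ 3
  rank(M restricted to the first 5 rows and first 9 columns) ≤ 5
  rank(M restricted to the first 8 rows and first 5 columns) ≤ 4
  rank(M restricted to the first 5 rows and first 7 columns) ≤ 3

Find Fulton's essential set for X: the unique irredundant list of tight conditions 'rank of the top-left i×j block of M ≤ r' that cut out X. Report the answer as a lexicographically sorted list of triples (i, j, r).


Recovering R(i,j) via the rank-extension bound from the 8 conditions:

  row 1: 1, 1, 1, 1, 1, 1, 1, 1, 1
  row 2: 1, 1, 1, 1, 1, 1, 1, 1, 2
  row 3: 1, 1, 2, 2, 2, 2, 2, 2, 3
  row 4: 1, 2, 3, 3, 3, 3, 3, 3, 4
  row 5: 1, 2, 3, 3, 3, 3, 3, 4, 5
  row 6: 1, 2, 3, 4, 4, 4, 4, 5, 6
  row 7: 1, 2, 3, 4, 4, 4, 5, 6, 7
  row 8: 1, 2, 3, 4, 4, 5, 6, 7, 8
  row 9: 1, 2, 3, 4, 5, 6, 7, 8, 9

giving w = (1, 9, 3, 2, 8, 4, 7, 6, 5) via Δ²R.

Rothe diagram D(w) (15 cells), 5 SE-corners (essential conditions):

[(2, 8, 1), (3, 2, 1), (5, 7, 3), (7, 6, 4), (8, 5, 4)]


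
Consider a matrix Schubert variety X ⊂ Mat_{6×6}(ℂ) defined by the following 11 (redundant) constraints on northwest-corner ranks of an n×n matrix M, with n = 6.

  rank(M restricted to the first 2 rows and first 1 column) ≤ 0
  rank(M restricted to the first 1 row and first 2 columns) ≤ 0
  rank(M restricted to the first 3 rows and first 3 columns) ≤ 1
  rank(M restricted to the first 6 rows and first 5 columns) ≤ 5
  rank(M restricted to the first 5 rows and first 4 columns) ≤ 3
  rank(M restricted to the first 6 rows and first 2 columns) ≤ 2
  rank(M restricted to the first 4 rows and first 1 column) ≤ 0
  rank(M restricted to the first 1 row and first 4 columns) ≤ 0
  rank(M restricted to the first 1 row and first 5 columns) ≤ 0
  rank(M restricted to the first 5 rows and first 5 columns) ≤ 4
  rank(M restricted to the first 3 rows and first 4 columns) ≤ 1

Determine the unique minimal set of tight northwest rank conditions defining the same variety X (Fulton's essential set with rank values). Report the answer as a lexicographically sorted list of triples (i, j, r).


The tightest implied rank at each (i,j), from the 11 conditions:

  row 1: 0 | 0 | 0 | 0 | 0 | 1
  row 2: 0 | 1 | 1 | 1 | 1 | 2
  row 3: 0 | 1 | 1 | 1 | 2 | 3
  row 4: 0 | 1 | 2 | 2 | 3 | 4
  row 5: 1 | 2 | 3 | 3 | 4 | 5
  row 6: 1 | 2 | 3 | 4 | 5 | 6

the unique w with this rank table is (6, 2, 5, 3, 1, 4).

Rothe diagram D(w) (10 cells), 3 SE-corners (essential conditions):

[(1, 5, 0), (3, 4, 1), (4, 1, 0)]


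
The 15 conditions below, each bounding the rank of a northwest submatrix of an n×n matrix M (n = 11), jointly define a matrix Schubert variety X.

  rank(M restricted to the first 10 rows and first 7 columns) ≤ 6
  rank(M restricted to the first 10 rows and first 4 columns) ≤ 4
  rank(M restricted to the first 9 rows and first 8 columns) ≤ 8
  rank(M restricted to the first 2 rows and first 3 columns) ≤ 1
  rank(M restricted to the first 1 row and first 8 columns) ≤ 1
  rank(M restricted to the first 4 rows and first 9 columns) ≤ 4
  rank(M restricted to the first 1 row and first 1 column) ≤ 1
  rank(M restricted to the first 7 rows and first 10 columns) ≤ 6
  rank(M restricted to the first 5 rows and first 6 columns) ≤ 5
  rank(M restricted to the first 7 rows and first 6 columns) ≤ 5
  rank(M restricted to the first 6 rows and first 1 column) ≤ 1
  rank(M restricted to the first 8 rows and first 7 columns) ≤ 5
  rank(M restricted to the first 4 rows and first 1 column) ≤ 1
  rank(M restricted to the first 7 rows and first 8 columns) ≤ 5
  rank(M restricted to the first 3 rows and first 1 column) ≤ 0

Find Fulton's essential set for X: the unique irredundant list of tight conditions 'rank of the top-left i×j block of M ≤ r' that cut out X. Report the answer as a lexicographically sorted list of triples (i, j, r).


Reconstructing r_w from the 15 given conditions:

  R[1]: 0  1  1  1  1  1  1  1  1  1  1
  R[2]: 0  1  1  2  2  2  2  2  2  2  2
  R[3]: 0  1  2  3  3  3  3  3  3  3  3
  R[4]: 1  2  3  4  4  4  4  4  4  4  4
  R[5]: 1  2  3  4  5  5  5  5  5  5  5
  R[6]: 1  2  3  4  5  5  5  5  6  6  6
  R[7]: 1  2  3  4  5  5  5  5  6  6  7
  R[8]: 1  2  3  4  5  5  5  6  7  7  8
  R[9]: 1  2  3  4  5  6  6  7  8  8  9
  R[10]: 1  2  3  4  5  6  6  7  8  9  10
  R[11]: 1  2  3  4  5  6  7  8  9  10  11

the unique w with this rank table is (2, 4, 3, 1, 5, 9, 11, 8, 6, 10, 7).

Fulton essential set (6 of the 14 Rothe cells):

[(2, 3, 1), (3, 1, 0), (7, 8, 5), (7, 10, 6), (8, 7, 5), (10, 7, 6)]


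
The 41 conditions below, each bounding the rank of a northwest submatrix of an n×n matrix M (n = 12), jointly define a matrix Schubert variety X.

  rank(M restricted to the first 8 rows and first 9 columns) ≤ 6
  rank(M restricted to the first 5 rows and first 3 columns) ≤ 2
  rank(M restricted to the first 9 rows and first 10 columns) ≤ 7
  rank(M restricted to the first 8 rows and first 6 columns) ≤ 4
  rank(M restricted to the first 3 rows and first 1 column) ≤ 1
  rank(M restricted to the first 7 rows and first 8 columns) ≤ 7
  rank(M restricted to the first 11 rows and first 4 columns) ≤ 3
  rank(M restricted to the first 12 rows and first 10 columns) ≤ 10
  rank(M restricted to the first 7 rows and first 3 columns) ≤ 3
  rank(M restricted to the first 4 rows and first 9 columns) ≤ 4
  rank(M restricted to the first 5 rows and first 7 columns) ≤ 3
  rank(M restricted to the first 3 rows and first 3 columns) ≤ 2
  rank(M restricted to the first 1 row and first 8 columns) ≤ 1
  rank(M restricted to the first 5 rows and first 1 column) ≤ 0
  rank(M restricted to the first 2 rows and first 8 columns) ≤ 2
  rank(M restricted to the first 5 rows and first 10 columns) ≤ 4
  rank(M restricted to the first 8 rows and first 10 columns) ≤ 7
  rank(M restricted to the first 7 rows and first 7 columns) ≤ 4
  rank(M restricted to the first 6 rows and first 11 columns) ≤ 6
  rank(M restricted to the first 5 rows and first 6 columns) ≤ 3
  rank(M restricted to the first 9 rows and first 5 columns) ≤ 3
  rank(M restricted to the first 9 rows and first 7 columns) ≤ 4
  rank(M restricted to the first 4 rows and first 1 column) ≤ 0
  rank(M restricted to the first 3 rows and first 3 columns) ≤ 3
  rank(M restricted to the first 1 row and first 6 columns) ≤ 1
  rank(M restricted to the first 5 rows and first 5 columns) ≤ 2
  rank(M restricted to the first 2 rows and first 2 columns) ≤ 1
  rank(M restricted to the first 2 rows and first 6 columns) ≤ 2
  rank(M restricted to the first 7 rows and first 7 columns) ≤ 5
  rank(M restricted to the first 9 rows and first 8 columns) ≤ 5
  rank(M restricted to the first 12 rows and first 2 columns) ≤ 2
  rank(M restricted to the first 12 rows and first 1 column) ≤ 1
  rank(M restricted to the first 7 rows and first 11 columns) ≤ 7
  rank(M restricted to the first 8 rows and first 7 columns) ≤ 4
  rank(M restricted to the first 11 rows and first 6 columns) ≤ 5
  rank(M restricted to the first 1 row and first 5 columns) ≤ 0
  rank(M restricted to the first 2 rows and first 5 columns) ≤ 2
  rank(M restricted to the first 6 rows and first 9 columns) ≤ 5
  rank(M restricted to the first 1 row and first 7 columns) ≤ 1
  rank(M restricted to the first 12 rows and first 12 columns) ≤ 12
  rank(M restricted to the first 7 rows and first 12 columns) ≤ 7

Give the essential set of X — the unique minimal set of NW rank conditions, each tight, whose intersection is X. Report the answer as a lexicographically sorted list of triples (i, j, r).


The tightest implied rank at each (i,j), from the 41 conditions:

  row 1: 0  0  0  0  0  1  1  1  1  1  1  1
  row 2: 0  1  1  1  1  2  2  2  2  2  2  2
  row 3: 0  1  2  2  2  3  3  3  3  3  3  3
  row 4: 0  1  2  2  2  3  3  4  4  4  4  4
  row 5: 0  1  2  2  2  3  3  4  4  4  5  5
  row 6: 1  2  3  3  3  4  4  5  5  5  6  6
  row 7: 1  2  3  3  3  4  4  5  6  6  7  7
  row 8: 1  2  3  3  3  4  4  5  6  7  8  8
  row 9: 1  2  3  3  3  4  4  5  6  7  8  9
  row 10: 1  2  3  3  4  5  5  6  7  8  9  10
  row 11: 1  2  3  3  4  5  6  7  8  9  10  11
  row 12: 1  2  3  4  5  6  7  8  9  10  11  12

reading off 1-entries of Δ²R: w = (6, 2, 3, 8, 11, 1, 9, 10, 12, 5, 7, 4).

Fulton essential set (8 of the 28 Rothe cells):

[(1, 5, 0), (5, 1, 0), (5, 5, 2), (5, 7, 3), (5, 10, 4), (9, 5, 3), (9, 7, 4), (11, 4, 3)]


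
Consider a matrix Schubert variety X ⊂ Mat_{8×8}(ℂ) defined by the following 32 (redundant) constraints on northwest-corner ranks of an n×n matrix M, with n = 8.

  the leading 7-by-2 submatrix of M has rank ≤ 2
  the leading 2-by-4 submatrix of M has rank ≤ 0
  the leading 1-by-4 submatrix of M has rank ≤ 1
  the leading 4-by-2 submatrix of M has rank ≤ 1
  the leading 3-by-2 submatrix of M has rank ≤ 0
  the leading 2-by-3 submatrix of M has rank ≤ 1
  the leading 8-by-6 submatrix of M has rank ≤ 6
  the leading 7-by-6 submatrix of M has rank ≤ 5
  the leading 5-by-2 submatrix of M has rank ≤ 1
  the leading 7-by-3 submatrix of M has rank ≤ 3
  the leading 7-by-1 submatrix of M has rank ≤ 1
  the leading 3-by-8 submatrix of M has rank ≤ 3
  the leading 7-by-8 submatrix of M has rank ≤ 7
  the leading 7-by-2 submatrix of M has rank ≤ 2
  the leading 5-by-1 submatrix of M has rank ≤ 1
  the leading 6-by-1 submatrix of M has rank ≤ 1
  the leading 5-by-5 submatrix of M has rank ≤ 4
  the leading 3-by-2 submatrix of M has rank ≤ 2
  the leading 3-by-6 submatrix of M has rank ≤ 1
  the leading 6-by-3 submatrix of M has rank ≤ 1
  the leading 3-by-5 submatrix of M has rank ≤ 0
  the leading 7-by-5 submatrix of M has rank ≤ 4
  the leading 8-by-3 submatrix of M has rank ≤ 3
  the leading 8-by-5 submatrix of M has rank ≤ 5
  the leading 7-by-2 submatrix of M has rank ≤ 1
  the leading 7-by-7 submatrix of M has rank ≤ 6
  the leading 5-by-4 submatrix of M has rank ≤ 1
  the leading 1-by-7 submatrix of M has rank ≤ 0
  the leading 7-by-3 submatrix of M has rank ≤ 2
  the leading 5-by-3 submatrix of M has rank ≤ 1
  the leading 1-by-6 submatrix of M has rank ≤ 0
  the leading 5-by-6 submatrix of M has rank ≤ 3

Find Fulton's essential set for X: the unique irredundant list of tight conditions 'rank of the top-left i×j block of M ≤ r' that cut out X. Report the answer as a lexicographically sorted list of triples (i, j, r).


Recovering R(i,j) via the rank-extension bound from the 32 conditions:

  i=1: 0  0  0  0  0  0  0  1
  i=2: 0  0  0  0  0  1  1  2
  i=3: 0  0  0  0  0  1  2  3
  i=4: 1  1  1  1  1  2  3  4
  i=5: 1  1  1  1  2  3  4  5
  i=6: 1  1  1  2  3  4  5  6
  i=7: 1  1  2  3  4  5  6  7
  i=8: 1  2  3  4  5  6  7  8

hence w(1..8) = (8, 6, 7, 1, 5, 4, 3, 2).

5 SE-corners of the 23-cell Rothe diagram give Ess(w):

[(1, 7, 0), (3, 5, 0), (5, 4, 1), (6, 3, 1), (7, 2, 1)]


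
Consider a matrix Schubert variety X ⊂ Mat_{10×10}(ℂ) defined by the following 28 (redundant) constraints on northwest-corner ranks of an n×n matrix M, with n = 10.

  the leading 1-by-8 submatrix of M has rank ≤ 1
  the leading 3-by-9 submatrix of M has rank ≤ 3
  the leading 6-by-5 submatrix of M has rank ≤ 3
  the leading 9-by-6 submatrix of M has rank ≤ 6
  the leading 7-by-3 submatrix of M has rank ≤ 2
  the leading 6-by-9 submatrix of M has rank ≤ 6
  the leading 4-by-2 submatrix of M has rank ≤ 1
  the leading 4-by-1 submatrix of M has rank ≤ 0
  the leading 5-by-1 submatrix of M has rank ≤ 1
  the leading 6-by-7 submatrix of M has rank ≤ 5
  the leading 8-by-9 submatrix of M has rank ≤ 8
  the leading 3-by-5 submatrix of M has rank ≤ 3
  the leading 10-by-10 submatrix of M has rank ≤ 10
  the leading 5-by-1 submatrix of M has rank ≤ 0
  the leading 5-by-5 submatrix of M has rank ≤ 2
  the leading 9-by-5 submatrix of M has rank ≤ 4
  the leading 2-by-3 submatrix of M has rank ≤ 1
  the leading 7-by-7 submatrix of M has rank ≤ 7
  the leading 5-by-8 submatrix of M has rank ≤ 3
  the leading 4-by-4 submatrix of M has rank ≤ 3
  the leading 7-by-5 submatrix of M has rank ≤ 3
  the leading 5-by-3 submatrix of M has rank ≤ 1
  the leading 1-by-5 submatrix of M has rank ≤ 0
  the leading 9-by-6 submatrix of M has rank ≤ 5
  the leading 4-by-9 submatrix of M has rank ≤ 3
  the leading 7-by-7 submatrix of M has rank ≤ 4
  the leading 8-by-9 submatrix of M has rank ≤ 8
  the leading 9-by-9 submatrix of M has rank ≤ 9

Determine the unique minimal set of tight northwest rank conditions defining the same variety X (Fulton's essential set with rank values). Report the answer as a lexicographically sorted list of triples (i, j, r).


Reconstructing r_w from the 28 given conditions:

  0, 0, 0, 0, 0, 1, 1, 1, 1, 1
  0, 1, 1, 1, 1, 2, 2, 2, 2, 2
  0, 1, 1, 2, 2, 3, 3, 3, 3, 3
  0, 1, 1, 2, 2, 3, 3, 3, 3, 4
  0, 1, 1, 2, 2, 3, 3, 3, 4, 5
  1, 2, 2, 3, 3, 4, 4, 4, 5, 6
  1, 2, 2, 3, 3, 4, 4, 5, 6, 7
  1, 2, 3, 4, 4, 5, 5, 6, 7, 8
  1, 2, 3, 4, 4, 5, 6, 7, 8, 9
  1, 2, 3, 4, 5, 6, 7, 8, 9, 10

so w = (6, 2, 4, 10, 9, 1, 8, 3, 7, 5).

Rothe diagram D(w) (23 cells), 10 SE-corners (essential conditions):

[(1, 5, 0), (4, 9, 3), (5, 1, 0), (5, 3, 1), (5, 5, 2), (5, 8, 3), (7, 3, 2), (7, 5, 3), (7, 7, 4), (9, 5, 4)]


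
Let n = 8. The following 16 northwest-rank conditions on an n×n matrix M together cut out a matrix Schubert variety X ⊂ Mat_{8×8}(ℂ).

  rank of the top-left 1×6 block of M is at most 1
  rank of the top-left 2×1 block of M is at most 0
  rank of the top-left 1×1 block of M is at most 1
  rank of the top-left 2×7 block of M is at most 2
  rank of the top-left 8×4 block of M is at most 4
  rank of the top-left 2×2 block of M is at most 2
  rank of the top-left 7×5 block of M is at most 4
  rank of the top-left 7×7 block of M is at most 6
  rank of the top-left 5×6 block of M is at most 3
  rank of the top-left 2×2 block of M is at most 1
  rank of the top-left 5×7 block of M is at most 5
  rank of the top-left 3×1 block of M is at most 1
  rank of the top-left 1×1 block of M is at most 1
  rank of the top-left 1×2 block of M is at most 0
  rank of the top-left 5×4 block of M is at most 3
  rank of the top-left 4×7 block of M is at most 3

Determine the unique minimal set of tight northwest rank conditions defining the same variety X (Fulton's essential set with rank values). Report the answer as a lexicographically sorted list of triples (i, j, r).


Recovering R(i,j) via the rank-extension bound from the 16 conditions:

  row 1: 0 0 1 1 1 1 1 1
  row 2: 0 1 2 2 2 2 2 2
  row 3: 1 2 3 3 3 3 3 3
  row 4: 1 2 3 3 3 3 3 4
  row 5: 1 2 3 3 3 3 4 5
  row 6: 1 2 3 4 4 4 5 6
  row 7: 1 2 3 4 4 5 6 7
  row 8: 1 2 3 4 5 6 7 8

reading off 1-entries of Δ²R: w = (3, 2, 1, 8, 7, 4, 6, 5).

5 SE-corners of the 11-cell Rothe diagram give Ess(w):

[(1, 2, 0), (2, 1, 0), (4, 7, 3), (5, 6, 3), (7, 5, 4)]


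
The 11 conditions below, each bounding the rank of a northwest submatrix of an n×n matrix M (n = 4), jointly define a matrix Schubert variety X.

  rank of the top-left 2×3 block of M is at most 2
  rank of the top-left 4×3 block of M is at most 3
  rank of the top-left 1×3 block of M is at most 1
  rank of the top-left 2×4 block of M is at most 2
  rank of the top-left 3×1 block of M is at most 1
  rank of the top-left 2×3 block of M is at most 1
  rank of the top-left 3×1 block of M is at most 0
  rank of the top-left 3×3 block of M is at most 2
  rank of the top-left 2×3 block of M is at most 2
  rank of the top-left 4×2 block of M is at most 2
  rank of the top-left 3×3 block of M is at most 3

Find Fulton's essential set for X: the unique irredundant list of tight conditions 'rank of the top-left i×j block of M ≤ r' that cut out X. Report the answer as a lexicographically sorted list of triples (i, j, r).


Rank table r_w(4×4) implied by the 11 constraints:

  0  1  1  1
  0  1  1  2
  0  1  2  3
  1  2  3  4

hence w(1..4) = (2, 4, 3, 1).

Fulton essential set (2 of the 4 Rothe cells):

[(2, 3, 1), (3, 1, 0)]
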